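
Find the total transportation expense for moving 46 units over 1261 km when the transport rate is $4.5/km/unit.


TC = dist * cost * units = 1261 * 4.5 * 46 = $261027.00

$261027.00


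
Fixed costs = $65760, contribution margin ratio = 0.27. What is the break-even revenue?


Formula: BER = Fixed Costs / Contribution Margin Ratio
BER = $65760 / 0.27
BER = $243555.56 (to the nearest cent)

$243555.56


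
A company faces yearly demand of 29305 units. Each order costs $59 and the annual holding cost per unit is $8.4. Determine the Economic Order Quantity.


Formula: EOQ = sqrt(2 * D * S / H)
Numerator: 2 * 29305 * 59 = 3457990
2DS/H = 3457990 / 8.4 = 411665.5
EOQ = sqrt(411665.5) = 641.6 units

641.6 units


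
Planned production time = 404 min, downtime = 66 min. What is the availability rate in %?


Formula: Availability = (Planned Time - Downtime) / Planned Time * 100
Uptime = 404 - 66 = 338 min
Availability = 338 / 404 * 100 = 83.7%

83.7%


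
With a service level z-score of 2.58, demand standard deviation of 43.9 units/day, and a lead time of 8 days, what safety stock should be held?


Formula: SS = z * sigma_d * sqrt(LT)
sqrt(LT) = sqrt(8) = 2.8284
SS = 2.58 * 43.9 * 2.8284
SS = 320.4 units

320.4 units


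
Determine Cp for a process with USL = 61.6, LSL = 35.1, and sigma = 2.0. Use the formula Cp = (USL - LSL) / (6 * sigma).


Cp = (61.6 - 35.1) / (6 * 2.0)

2.21


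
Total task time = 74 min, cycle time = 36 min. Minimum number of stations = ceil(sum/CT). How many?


Formula: N_min = ceil(Sum of Task Times / Cycle Time)
N_min = ceil(74 min / 36 min) = ceil(2.0556)
N_min = 3 stations

3


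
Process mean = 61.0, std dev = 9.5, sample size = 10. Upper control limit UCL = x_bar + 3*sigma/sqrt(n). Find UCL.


UCL = 61.0 + 3 * 9.5 / sqrt(10)

70.01


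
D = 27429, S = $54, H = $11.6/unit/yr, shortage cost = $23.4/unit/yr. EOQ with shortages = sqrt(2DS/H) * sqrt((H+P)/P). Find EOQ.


Formula: EOQ* = sqrt(2DS/H) * sqrt((H+P)/P)
Base EOQ = sqrt(2*27429*54/11.6) = 505.34 units
Correction = sqrt((11.6+23.4)/23.4) = 1.223
EOQ* = 505.34 * 1.223 = 618.0 units

618.0 units


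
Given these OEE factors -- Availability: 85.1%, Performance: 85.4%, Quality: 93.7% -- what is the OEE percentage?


Formula: OEE = Availability * Performance * Quality / 10000
A * P = 85.1% * 85.4% / 100 = 72.68%
OEE = 72.68% * 93.7% / 100 = 68.1%

68.1%


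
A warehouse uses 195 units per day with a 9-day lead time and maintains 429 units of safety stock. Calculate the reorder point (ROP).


Formula: ROP = (Daily Demand * Lead Time) + Safety Stock
Demand during lead time = 195 * 9 = 1755 units
ROP = 1755 + 429 = 2184 units

2184 units


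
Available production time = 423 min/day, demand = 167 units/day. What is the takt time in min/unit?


Formula: Takt Time = Available Production Time / Customer Demand
Takt = 423 min/day / 167 units/day
Takt = 2.53 min/unit

2.53 min/unit


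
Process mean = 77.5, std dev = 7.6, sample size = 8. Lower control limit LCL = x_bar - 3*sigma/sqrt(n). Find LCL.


LCL = 77.5 - 3 * 7.6 / sqrt(8)

69.44


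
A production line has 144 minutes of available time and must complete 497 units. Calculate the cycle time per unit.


Formula: CT = Available Time / Number of Units
CT = 144 min / 497 units
CT = 0.29 min/unit

0.29 min/unit


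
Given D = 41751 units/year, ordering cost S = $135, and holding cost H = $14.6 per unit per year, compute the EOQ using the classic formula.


Formula: EOQ = sqrt(2 * D * S / H)
Numerator: 2 * 41751 * 135 = 11272770
2DS/H = 11272770 / 14.6 = 772107.5
EOQ = sqrt(772107.5) = 878.7 units

878.7 units


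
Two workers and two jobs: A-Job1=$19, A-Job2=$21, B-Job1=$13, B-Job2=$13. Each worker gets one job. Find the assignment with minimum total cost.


Option 1: A->1 + B->2 = $19 + $13 = $32
Option 2: A->2 + B->1 = $21 + $13 = $34
Min cost = min($32, $34) = $32

$32


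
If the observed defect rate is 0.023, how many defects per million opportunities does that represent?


DPMO = defect_rate * 1000000 = 0.023 * 1000000

23000


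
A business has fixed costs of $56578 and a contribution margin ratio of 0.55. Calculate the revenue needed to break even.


Formula: BER = Fixed Costs / Contribution Margin Ratio
BER = $56578 / 0.55
BER = $102869.09 (to the nearest cent)

$102869.09


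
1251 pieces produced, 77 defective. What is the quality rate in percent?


Formula: Quality Rate = Good Pieces / Total Pieces * 100
Good pieces = 1251 - 77 = 1174
QR = 1174 / 1251 * 100 = 93.8%

93.8%


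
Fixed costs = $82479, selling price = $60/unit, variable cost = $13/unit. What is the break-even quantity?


Formula: BEQ = Fixed Costs / (Price - Variable Cost)
Contribution margin = $60 - $13 = $47/unit
BEQ = ceil($82479 / $47/unit) = ceil(1754.87) = 1755 units

1755 units


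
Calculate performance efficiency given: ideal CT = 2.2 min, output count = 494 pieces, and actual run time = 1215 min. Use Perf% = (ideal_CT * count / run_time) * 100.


Formula: Performance = (Ideal CT * Total Count) / Run Time * 100
Ideal output time = 2.2 * 494 = 1086.8 min
Performance = 1086.8 / 1215 * 100 = 89.4%

89.4%


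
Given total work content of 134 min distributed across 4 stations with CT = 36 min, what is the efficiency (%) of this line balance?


Formula: Efficiency = Sum of Task Times / (N_stations * CT) * 100
Total station capacity = 4 stations * 36 min = 144 min
Efficiency = 134 / 144 * 100 = 93.1%

93.1%


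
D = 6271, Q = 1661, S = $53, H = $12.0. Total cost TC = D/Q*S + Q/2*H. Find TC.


TC = 6271/1661 * 53 + 1661/2 * 12.0

$10166.10


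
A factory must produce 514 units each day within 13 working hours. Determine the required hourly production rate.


Formula: Production Rate = Daily Demand / Available Hours
Rate = 514 units/day / 13 hours/day
Rate = 39.5 units/hour

39.5 units/hour


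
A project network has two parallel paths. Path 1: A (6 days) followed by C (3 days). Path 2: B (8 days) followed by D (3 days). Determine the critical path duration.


Path 1 = 6 + 3 = 9 days
Path 2 = 8 + 3 = 11 days
Duration = max(9, 11) = 11 days

11 days


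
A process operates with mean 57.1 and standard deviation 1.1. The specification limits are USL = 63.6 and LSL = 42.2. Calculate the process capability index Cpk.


Cpu = (63.6 - 57.1) / (3 * 1.1) = 1.97
Cpl = (57.1 - 42.2) / (3 * 1.1) = 4.52
Cpk = min(1.97, 4.52) = 1.97

1.97


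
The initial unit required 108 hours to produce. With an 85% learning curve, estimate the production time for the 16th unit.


Formula: T_n = T_1 * (learning_rate)^(log2(n)) where learning_rate = rate/100
Doublings = log2(16) = 4
T_n = 108 * 0.85^4
T_n = 108 * 0.522 = 56.4 hours

56.4 hours


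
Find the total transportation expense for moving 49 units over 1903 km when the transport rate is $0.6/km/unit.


TC = dist * cost * units = 1903 * 0.6 * 49 = $55948.20

$55948.20


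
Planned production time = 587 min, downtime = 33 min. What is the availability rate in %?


Formula: Availability = (Planned Time - Downtime) / Planned Time * 100
Uptime = 587 - 33 = 554 min
Availability = 554 / 587 * 100 = 94.4%

94.4%


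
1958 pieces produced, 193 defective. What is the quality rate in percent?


Formula: Quality Rate = Good Pieces / Total Pieces * 100
Good pieces = 1958 - 193 = 1765
QR = 1765 / 1958 * 100 = 90.1%

90.1%


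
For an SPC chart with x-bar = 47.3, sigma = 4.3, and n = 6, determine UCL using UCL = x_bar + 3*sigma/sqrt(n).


UCL = 47.3 + 3 * 4.3 / sqrt(6)

52.57


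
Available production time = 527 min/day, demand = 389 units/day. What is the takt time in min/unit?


Formula: Takt Time = Available Production Time / Customer Demand
Takt = 527 min/day / 389 units/day
Takt = 1.35 min/unit

1.35 min/unit


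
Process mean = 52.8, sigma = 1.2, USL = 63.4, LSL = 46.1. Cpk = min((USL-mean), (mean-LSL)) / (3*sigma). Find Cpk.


Cpu = (63.4 - 52.8) / (3 * 1.2) = 2.94
Cpl = (52.8 - 46.1) / (3 * 1.2) = 1.86
Cpk = min(2.94, 1.86) = 1.86

1.86


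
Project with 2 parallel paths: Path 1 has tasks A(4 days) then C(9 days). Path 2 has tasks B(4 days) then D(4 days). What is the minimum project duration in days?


Path 1 = 4 + 9 = 13 days
Path 2 = 4 + 4 = 8 days
Duration = max(13, 8) = 13 days

13 days


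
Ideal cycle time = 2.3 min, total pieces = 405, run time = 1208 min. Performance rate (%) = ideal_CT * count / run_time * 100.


Formula: Performance = (Ideal CT * Total Count) / Run Time * 100
Ideal output time = 2.3 * 405 = 931.5 min
Performance = 931.5 / 1208 * 100 = 77.1%

77.1%


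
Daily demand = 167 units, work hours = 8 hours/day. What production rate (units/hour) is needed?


Formula: Production Rate = Daily Demand / Available Hours
Rate = 167 units/day / 8 hours/day
Rate = 20.9 units/hour

20.9 units/hour


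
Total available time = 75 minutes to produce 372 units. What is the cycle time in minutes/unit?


Formula: CT = Available Time / Number of Units
CT = 75 min / 372 units
CT = 0.2 min/unit

0.2 min/unit


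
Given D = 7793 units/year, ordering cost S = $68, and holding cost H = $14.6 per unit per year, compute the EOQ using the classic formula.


Formula: EOQ = sqrt(2 * D * S / H)
Numerator: 2 * 7793 * 68 = 1059848
2DS/H = 1059848 / 14.6 = 72592.3
EOQ = sqrt(72592.3) = 269.4 units

269.4 units


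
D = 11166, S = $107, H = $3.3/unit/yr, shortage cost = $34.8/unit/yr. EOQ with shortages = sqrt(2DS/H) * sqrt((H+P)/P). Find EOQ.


Formula: EOQ* = sqrt(2DS/H) * sqrt((H+P)/P)
Base EOQ = sqrt(2*11166*107/3.3) = 850.94 units
Correction = sqrt((3.3+34.8)/34.8) = 1.04634
EOQ* = 850.94 * 1.04634 = 890.4 units

890.4 units


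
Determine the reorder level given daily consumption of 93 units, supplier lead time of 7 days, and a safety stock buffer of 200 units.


Formula: ROP = (Daily Demand * Lead Time) + Safety Stock
Demand during lead time = 93 * 7 = 651 units
ROP = 651 + 200 = 851 units

851 units


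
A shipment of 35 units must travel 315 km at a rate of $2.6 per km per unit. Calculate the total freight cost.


TC = dist * cost * units = 315 * 2.6 * 35 = $28665.00

$28665.00


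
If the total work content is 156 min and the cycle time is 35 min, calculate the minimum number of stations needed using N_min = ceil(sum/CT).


Formula: N_min = ceil(Sum of Task Times / Cycle Time)
N_min = ceil(156 min / 35 min) = ceil(4.4571)
N_min = 5 stations

5


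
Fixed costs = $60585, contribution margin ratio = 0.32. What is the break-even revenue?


Formula: BER = Fixed Costs / Contribution Margin Ratio
BER = $60585 / 0.32
BER = $189328.13 (to the nearest cent)

$189328.13


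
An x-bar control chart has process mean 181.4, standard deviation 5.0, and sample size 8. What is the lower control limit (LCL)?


LCL = 181.4 - 3 * 5.0 / sqrt(8)

176.1


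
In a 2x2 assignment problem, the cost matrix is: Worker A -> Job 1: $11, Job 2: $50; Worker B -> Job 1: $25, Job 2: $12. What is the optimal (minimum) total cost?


Option 1: A->1 + B->2 = $11 + $12 = $23
Option 2: A->2 + B->1 = $50 + $25 = $75
Min cost = min($23, $75) = $23

$23


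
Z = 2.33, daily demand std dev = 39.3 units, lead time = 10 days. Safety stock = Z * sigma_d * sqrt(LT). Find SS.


Formula: SS = z * sigma_d * sqrt(LT)
sqrt(LT) = sqrt(10) = 3.1623
SS = 2.33 * 39.3 * 3.1623
SS = 289.6 units

289.6 units


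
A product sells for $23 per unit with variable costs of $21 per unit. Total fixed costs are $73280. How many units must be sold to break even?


Formula: BEQ = Fixed Costs / (Price - Variable Cost)
Contribution margin = $23 - $21 = $2/unit
BEQ = ceil($73280 / $2/unit) = ceil(36640.0) = 36640 units

36640 units


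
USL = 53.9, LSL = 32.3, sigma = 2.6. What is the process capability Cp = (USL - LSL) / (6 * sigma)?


Cp = (53.9 - 32.3) / (6 * 2.6)

1.38


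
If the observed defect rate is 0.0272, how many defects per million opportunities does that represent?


DPMO = defect_rate * 1000000 = 0.0272 * 1000000

27200


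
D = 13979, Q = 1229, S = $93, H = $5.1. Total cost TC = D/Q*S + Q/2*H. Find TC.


TC = 13979/1229 * 93 + 1229/2 * 5.1

$4191.76


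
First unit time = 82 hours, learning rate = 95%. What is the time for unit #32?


Formula: T_n = T_1 * (learning_rate)^(log2(n)) where learning_rate = rate/100
Doublings = log2(32) = 5
T_n = 82 * 0.95^5
T_n = 82 * 0.7738 = 63.5 hours

63.5 hours


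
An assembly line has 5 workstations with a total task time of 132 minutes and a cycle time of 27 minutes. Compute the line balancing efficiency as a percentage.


Formula: Efficiency = Sum of Task Times / (N_stations * CT) * 100
Total station capacity = 5 stations * 27 min = 135 min
Efficiency = 132 / 135 * 100 = 97.8%

97.8%


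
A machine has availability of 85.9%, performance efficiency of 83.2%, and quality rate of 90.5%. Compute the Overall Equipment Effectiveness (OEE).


Formula: OEE = Availability * Performance * Quality / 10000
A * P = 85.9% * 83.2% / 100 = 71.47%
OEE = 71.47% * 90.5% / 100 = 64.7%

64.7%


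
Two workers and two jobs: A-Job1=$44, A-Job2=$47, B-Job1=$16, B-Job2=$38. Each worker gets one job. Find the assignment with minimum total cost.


Option 1: A->1 + B->2 = $44 + $38 = $82
Option 2: A->2 + B->1 = $47 + $16 = $63
Min cost = min($82, $63) = $63

$63


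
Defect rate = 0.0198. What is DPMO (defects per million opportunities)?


DPMO = defect_rate * 1000000 = 0.0198 * 1000000

19800


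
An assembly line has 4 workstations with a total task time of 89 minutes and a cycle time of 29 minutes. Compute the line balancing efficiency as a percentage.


Formula: Efficiency = Sum of Task Times / (N_stations * CT) * 100
Total station capacity = 4 stations * 29 min = 116 min
Efficiency = 89 / 116 * 100 = 76.7%

76.7%


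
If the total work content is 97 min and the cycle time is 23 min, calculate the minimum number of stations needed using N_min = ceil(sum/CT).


Formula: N_min = ceil(Sum of Task Times / Cycle Time)
N_min = ceil(97 min / 23 min) = ceil(4.2174)
N_min = 5 stations

5


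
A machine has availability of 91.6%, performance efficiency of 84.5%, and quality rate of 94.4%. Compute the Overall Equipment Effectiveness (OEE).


Formula: OEE = Availability * Performance * Quality / 10000
A * P = 91.6% * 84.5% / 100 = 77.4%
OEE = 77.4% * 94.4% / 100 = 73.1%

73.1%


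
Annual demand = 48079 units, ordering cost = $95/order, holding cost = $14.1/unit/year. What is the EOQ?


Formula: EOQ = sqrt(2 * D * S / H)
Numerator: 2 * 48079 * 95 = 9135010
2DS/H = 9135010 / 14.1 = 647873.0
EOQ = sqrt(647873.0) = 804.9 units

804.9 units


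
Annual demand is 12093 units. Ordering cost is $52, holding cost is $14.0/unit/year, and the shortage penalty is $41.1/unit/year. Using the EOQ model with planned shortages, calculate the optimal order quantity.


Formula: EOQ* = sqrt(2DS/H) * sqrt((H+P)/P)
Base EOQ = sqrt(2*12093*52/14.0) = 299.72 units
Correction = sqrt((14.0+41.1)/41.1) = 1.15786
EOQ* = 299.72 * 1.15786 = 347.0 units

347.0 units


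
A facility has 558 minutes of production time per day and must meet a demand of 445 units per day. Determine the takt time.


Formula: Takt Time = Available Production Time / Customer Demand
Takt = 558 min/day / 445 units/day
Takt = 1.25 min/unit

1.25 min/unit


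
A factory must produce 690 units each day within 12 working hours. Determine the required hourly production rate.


Formula: Production Rate = Daily Demand / Available Hours
Rate = 690 units/day / 12 hours/day
Rate = 57.5 units/hour

57.5 units/hour


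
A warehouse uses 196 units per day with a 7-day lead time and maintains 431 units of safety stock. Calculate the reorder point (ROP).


Formula: ROP = (Daily Demand * Lead Time) + Safety Stock
Demand during lead time = 196 * 7 = 1372 units
ROP = 1372 + 431 = 1803 units

1803 units


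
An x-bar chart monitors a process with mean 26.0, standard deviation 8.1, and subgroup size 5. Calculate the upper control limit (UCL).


UCL = 26.0 + 3 * 8.1 / sqrt(5)

36.87


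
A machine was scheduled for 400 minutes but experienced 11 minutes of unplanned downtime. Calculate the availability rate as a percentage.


Formula: Availability = (Planned Time - Downtime) / Planned Time * 100
Uptime = 400 - 11 = 389 min
Availability = 389 / 400 * 100 = 97.3%

97.3%


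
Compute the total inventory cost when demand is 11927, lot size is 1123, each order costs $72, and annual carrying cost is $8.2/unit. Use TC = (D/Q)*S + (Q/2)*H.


TC = 11927/1123 * 72 + 1123/2 * 8.2

$5368.99


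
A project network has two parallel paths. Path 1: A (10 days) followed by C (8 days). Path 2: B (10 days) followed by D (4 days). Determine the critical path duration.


Path 1 = 10 + 8 = 18 days
Path 2 = 10 + 4 = 14 days
Duration = max(18, 14) = 18 days

18 days


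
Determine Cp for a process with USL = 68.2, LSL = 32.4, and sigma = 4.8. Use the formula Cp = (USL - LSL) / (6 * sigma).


Cp = (68.2 - 32.4) / (6 * 4.8)

1.24


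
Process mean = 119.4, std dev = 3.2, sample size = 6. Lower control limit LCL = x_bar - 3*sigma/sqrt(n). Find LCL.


LCL = 119.4 - 3 * 3.2 / sqrt(6)

115.48


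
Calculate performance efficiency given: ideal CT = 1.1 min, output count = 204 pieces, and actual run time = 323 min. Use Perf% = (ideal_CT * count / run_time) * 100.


Formula: Performance = (Ideal CT * Total Count) / Run Time * 100
Ideal output time = 1.1 * 204 = 224.4 min
Performance = 224.4 / 323 * 100 = 69.5%

69.5%


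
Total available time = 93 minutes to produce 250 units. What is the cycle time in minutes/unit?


Formula: CT = Available Time / Number of Units
CT = 93 min / 250 units
CT = 0.37 min/unit

0.37 min/unit


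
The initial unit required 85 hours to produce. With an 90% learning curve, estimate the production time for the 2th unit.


Formula: T_n = T_1 * (learning_rate)^(log2(n)) where learning_rate = rate/100
Doublings = log2(2) = 1
T_n = 85 * 0.9^1
T_n = 85 * 0.9 = 76.5 hours

76.5 hours


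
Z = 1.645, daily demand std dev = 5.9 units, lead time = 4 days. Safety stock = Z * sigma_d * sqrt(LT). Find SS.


Formula: SS = z * sigma_d * sqrt(LT)
sqrt(LT) = sqrt(4) = 2.0
SS = 1.645 * 5.9 * 2.0
SS = 19.4 units

19.4 units


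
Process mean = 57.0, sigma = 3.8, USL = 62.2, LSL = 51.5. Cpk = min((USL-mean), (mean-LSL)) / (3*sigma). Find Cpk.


Cpu = (62.2 - 57.0) / (3 * 3.8) = 0.46
Cpl = (57.0 - 51.5) / (3 * 3.8) = 0.48
Cpk = min(0.46, 0.48) = 0.46

0.46


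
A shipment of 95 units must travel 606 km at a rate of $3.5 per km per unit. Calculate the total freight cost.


TC = dist * cost * units = 606 * 3.5 * 95 = $201495.00

$201495.00


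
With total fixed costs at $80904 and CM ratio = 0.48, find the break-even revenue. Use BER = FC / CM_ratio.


Formula: BER = Fixed Costs / Contribution Margin Ratio
BER = $80904 / 0.48
BER = $168550.00 (to the nearest cent)

$168550.00


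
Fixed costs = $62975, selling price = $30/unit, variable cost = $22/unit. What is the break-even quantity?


Formula: BEQ = Fixed Costs / (Price - Variable Cost)
Contribution margin = $30 - $22 = $8/unit
BEQ = ceil($62975 / $8/unit) = ceil(7871.88) = 7872 units

7872 units


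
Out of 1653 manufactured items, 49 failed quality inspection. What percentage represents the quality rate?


Formula: Quality Rate = Good Pieces / Total Pieces * 100
Good pieces = 1653 - 49 = 1604
QR = 1604 / 1653 * 100 = 97.0%

97.0%


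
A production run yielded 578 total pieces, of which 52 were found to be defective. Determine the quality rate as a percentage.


Formula: Quality Rate = Good Pieces / Total Pieces * 100
Good pieces = 578 - 52 = 526
QR = 526 / 578 * 100 = 91.0%

91.0%


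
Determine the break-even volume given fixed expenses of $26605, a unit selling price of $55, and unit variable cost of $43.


Formula: BEQ = Fixed Costs / (Price - Variable Cost)
Contribution margin = $55 - $43 = $12/unit
BEQ = ceil($26605 / $12/unit) = ceil(2217.08) = 2218 units

2218 units


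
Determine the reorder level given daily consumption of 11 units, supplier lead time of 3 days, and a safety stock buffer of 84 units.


Formula: ROP = (Daily Demand * Lead Time) + Safety Stock
Demand during lead time = 11 * 3 = 33 units
ROP = 33 + 84 = 117 units

117 units


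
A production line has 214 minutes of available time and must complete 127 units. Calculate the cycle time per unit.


Formula: CT = Available Time / Number of Units
CT = 214 min / 127 units
CT = 1.69 min/unit

1.69 min/unit


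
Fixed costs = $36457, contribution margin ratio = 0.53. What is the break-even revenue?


Formula: BER = Fixed Costs / Contribution Margin Ratio
BER = $36457 / 0.53
BER = $68786.79 (to the nearest cent)

$68786.79


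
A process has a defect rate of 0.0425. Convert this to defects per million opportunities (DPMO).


DPMO = defect_rate * 1000000 = 0.0425 * 1000000

42500


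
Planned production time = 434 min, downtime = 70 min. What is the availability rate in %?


Formula: Availability = (Planned Time - Downtime) / Planned Time * 100
Uptime = 434 - 70 = 364 min
Availability = 364 / 434 * 100 = 83.9%

83.9%


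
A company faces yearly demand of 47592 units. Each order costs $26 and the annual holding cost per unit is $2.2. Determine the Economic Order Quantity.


Formula: EOQ = sqrt(2 * D * S / H)
Numerator: 2 * 47592 * 26 = 2474784
2DS/H = 2474784 / 2.2 = 1124901.8
EOQ = sqrt(1124901.8) = 1060.6 units

1060.6 units


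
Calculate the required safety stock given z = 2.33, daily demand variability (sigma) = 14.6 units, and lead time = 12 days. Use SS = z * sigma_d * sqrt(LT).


Formula: SS = z * sigma_d * sqrt(LT)
sqrt(LT) = sqrt(12) = 3.4641
SS = 2.33 * 14.6 * 3.4641
SS = 117.8 units

117.8 units


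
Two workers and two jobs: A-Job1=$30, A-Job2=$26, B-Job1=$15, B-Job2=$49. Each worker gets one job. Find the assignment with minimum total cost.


Option 1: A->1 + B->2 = $30 + $49 = $79
Option 2: A->2 + B->1 = $26 + $15 = $41
Min cost = min($79, $41) = $41

$41


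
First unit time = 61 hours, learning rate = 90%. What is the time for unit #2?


Formula: T_n = T_1 * (learning_rate)^(log2(n)) where learning_rate = rate/100
Doublings = log2(2) = 1
T_n = 61 * 0.9^1
T_n = 61 * 0.9 = 54.9 hours

54.9 hours


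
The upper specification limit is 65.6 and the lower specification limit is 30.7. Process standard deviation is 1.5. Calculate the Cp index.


Cp = (65.6 - 30.7) / (6 * 1.5)

3.88


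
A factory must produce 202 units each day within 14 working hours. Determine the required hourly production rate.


Formula: Production Rate = Daily Demand / Available Hours
Rate = 202 units/day / 14 hours/day
Rate = 14.4 units/hour

14.4 units/hour


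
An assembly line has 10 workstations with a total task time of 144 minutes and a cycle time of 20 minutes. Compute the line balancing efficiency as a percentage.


Formula: Efficiency = Sum of Task Times / (N_stations * CT) * 100
Total station capacity = 10 stations * 20 min = 200 min
Efficiency = 144 / 200 * 100 = 72.0%

72.0%


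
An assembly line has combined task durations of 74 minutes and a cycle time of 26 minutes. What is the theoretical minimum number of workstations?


Formula: N_min = ceil(Sum of Task Times / Cycle Time)
N_min = ceil(74 min / 26 min) = ceil(2.8462)
N_min = 3 stations

3


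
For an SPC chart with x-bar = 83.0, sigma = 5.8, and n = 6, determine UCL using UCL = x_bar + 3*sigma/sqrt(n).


UCL = 83.0 + 3 * 5.8 / sqrt(6)

90.1


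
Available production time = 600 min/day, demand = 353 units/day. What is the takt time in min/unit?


Formula: Takt Time = Available Production Time / Customer Demand
Takt = 600 min/day / 353 units/day
Takt = 1.7 min/unit

1.7 min/unit


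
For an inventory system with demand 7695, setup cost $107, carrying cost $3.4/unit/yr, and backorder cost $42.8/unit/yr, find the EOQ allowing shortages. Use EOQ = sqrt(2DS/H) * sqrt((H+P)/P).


Formula: EOQ* = sqrt(2DS/H) * sqrt((H+P)/P)
Base EOQ = sqrt(2*7695*107/3.4) = 695.94 units
Correction = sqrt((3.4+42.8)/42.8) = 1.03896
EOQ* = 695.94 * 1.03896 = 723.1 units

723.1 units


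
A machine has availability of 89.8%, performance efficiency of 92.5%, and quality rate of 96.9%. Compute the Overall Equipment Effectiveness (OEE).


Formula: OEE = Availability * Performance * Quality / 10000
A * P = 89.8% * 92.5% / 100 = 83.07%
OEE = 83.07% * 96.9% / 100 = 80.5%

80.5%


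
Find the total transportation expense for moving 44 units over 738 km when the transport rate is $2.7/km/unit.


TC = dist * cost * units = 738 * 2.7 * 44 = $87674.40

$87674.40


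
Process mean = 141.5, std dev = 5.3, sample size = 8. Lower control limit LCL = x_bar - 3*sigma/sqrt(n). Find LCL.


LCL = 141.5 - 3 * 5.3 / sqrt(8)

135.88


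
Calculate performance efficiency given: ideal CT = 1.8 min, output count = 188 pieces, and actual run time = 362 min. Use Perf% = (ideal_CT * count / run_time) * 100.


Formula: Performance = (Ideal CT * Total Count) / Run Time * 100
Ideal output time = 1.8 * 188 = 338.4 min
Performance = 338.4 / 362 * 100 = 93.5%

93.5%


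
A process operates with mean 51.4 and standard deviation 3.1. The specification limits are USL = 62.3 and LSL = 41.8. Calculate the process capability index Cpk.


Cpu = (62.3 - 51.4) / (3 * 3.1) = 1.17
Cpl = (51.4 - 41.8) / (3 * 3.1) = 1.03
Cpk = min(1.17, 1.03) = 1.03

1.03


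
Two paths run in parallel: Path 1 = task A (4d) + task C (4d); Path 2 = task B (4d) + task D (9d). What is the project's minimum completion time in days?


Path 1 = 4 + 4 = 8 days
Path 2 = 4 + 9 = 13 days
Duration = max(8, 13) = 13 days

13 days


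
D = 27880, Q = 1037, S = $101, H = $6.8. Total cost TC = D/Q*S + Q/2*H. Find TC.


TC = 27880/1037 * 101 + 1037/2 * 6.8

$6241.21


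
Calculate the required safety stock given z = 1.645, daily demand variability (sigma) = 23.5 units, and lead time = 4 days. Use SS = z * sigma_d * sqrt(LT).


Formula: SS = z * sigma_d * sqrt(LT)
sqrt(LT) = sqrt(4) = 2.0
SS = 1.645 * 23.5 * 2.0
SS = 77.3 units

77.3 units


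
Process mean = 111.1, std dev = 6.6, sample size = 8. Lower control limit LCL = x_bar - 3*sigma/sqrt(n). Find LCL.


LCL = 111.1 - 3 * 6.6 / sqrt(8)

104.1


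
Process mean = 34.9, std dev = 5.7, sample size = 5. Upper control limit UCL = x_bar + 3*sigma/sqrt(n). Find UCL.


UCL = 34.9 + 3 * 5.7 / sqrt(5)

42.55


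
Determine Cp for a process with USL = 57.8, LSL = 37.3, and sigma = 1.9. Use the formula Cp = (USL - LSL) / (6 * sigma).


Cp = (57.8 - 37.3) / (6 * 1.9)

1.8


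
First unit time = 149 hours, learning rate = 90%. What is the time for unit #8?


Formula: T_n = T_1 * (learning_rate)^(log2(n)) where learning_rate = rate/100
Doublings = log2(8) = 3
T_n = 149 * 0.9^3
T_n = 149 * 0.729 = 108.6 hours

108.6 hours


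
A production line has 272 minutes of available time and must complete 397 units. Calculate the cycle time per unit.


Formula: CT = Available Time / Number of Units
CT = 272 min / 397 units
CT = 0.69 min/unit

0.69 min/unit


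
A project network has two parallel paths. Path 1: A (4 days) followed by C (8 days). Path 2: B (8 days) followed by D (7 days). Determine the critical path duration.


Path 1 = 4 + 8 = 12 days
Path 2 = 8 + 7 = 15 days
Duration = max(12, 15) = 15 days

15 days


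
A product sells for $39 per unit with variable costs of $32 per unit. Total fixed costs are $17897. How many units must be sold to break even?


Formula: BEQ = Fixed Costs / (Price - Variable Cost)
Contribution margin = $39 - $32 = $7/unit
BEQ = ceil($17897 / $7/unit) = ceil(2556.71) = 2557 units

2557 units


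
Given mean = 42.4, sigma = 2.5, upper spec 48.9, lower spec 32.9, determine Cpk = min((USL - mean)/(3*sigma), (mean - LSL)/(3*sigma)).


Cpu = (48.9 - 42.4) / (3 * 2.5) = 0.87
Cpl = (42.4 - 32.9) / (3 * 2.5) = 1.27
Cpk = min(0.87, 1.27) = 0.87

0.87


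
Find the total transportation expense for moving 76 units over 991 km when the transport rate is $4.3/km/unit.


TC = dist * cost * units = 991 * 4.3 * 76 = $323858.80

$323858.80


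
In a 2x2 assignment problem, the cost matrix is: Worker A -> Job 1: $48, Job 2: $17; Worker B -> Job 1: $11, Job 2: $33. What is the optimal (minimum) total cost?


Option 1: A->1 + B->2 = $48 + $33 = $81
Option 2: A->2 + B->1 = $17 + $11 = $28
Min cost = min($81, $28) = $28

$28


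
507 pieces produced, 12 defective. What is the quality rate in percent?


Formula: Quality Rate = Good Pieces / Total Pieces * 100
Good pieces = 507 - 12 = 495
QR = 495 / 507 * 100 = 97.6%

97.6%


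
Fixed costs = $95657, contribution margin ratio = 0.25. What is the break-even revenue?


Formula: BER = Fixed Costs / Contribution Margin Ratio
BER = $95657 / 0.25
BER = $382628.00 (to the nearest cent)

$382628.00


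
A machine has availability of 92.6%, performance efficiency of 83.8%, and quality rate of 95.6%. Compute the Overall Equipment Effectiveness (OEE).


Formula: OEE = Availability * Performance * Quality / 10000
A * P = 92.6% * 83.8% / 100 = 77.6%
OEE = 77.6% * 95.6% / 100 = 74.2%

74.2%


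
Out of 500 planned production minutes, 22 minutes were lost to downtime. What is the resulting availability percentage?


Formula: Availability = (Planned Time - Downtime) / Planned Time * 100
Uptime = 500 - 22 = 478 min
Availability = 478 / 500 * 100 = 95.6%

95.6%


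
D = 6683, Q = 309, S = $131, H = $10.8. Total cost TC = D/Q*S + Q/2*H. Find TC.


TC = 6683/309 * 131 + 309/2 * 10.8

$4501.85


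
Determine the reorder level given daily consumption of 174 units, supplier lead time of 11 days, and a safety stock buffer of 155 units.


Formula: ROP = (Daily Demand * Lead Time) + Safety Stock
Demand during lead time = 174 * 11 = 1914 units
ROP = 1914 + 155 = 2069 units

2069 units


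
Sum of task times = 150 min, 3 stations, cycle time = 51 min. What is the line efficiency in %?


Formula: Efficiency = Sum of Task Times / (N_stations * CT) * 100
Total station capacity = 3 stations * 51 min = 153 min
Efficiency = 150 / 153 * 100 = 98.0%

98.0%


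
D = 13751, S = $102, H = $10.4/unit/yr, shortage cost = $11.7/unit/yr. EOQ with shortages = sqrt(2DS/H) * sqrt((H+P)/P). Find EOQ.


Formula: EOQ* = sqrt(2DS/H) * sqrt((H+P)/P)
Base EOQ = sqrt(2*13751*102/10.4) = 519.36 units
Correction = sqrt((10.4+11.7)/11.7) = 1.37437
EOQ* = 519.36 * 1.37437 = 713.8 units

713.8 units


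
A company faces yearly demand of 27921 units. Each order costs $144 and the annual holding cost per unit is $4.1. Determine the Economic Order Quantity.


Formula: EOQ = sqrt(2 * D * S / H)
Numerator: 2 * 27921 * 144 = 8041248
2DS/H = 8041248 / 4.1 = 1961280.0
EOQ = sqrt(1961280.0) = 1400.5 units

1400.5 units


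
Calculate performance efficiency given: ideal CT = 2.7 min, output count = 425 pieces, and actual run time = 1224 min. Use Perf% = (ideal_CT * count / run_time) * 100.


Formula: Performance = (Ideal CT * Total Count) / Run Time * 100
Ideal output time = 2.7 * 425 = 1147.5 min
Performance = 1147.5 / 1224 * 100 = 93.8%

93.8%


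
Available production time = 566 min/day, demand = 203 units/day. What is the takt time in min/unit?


Formula: Takt Time = Available Production Time / Customer Demand
Takt = 566 min/day / 203 units/day
Takt = 2.79 min/unit

2.79 min/unit


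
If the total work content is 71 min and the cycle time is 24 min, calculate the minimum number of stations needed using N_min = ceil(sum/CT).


Formula: N_min = ceil(Sum of Task Times / Cycle Time)
N_min = ceil(71 min / 24 min) = ceil(2.9583)
N_min = 3 stations

3


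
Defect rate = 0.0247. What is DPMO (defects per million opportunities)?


DPMO = defect_rate * 1000000 = 0.0247 * 1000000

24700


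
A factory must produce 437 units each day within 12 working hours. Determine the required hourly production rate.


Formula: Production Rate = Daily Demand / Available Hours
Rate = 437 units/day / 12 hours/day
Rate = 36.4 units/hour

36.4 units/hour


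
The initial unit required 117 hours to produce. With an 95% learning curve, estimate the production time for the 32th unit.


Formula: T_n = T_1 * (learning_rate)^(log2(n)) where learning_rate = rate/100
Doublings = log2(32) = 5
T_n = 117 * 0.95^5
T_n = 117 * 0.7738 = 90.5 hours

90.5 hours


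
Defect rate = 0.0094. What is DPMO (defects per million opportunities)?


DPMO = defect_rate * 1000000 = 0.0094 * 1000000

9400


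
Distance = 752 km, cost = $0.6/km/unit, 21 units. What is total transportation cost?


TC = dist * cost * units = 752 * 0.6 * 21 = $9475.20

$9475.20


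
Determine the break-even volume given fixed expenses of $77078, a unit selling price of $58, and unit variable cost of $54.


Formula: BEQ = Fixed Costs / (Price - Variable Cost)
Contribution margin = $58 - $54 = $4/unit
BEQ = ceil($77078 / $4/unit) = ceil(19269.5) = 19270 units

19270 units


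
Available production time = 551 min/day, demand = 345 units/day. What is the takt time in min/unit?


Formula: Takt Time = Available Production Time / Customer Demand
Takt = 551 min/day / 345 units/day
Takt = 1.6 min/unit

1.6 min/unit


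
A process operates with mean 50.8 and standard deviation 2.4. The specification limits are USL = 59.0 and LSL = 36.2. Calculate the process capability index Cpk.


Cpu = (59.0 - 50.8) / (3 * 2.4) = 1.14
Cpl = (50.8 - 36.2) / (3 * 2.4) = 2.03
Cpk = min(1.14, 2.03) = 1.14

1.14


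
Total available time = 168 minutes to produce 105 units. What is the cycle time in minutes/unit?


Formula: CT = Available Time / Number of Units
CT = 168 min / 105 units
CT = 1.6 min/unit

1.6 min/unit


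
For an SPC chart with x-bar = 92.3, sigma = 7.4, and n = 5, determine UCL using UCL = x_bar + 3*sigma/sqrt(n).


UCL = 92.3 + 3 * 7.4 / sqrt(5)

102.23


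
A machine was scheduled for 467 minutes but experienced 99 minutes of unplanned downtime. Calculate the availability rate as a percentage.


Formula: Availability = (Planned Time - Downtime) / Planned Time * 100
Uptime = 467 - 99 = 368 min
Availability = 368 / 467 * 100 = 78.8%

78.8%


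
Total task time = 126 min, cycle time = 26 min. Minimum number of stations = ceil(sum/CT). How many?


Formula: N_min = ceil(Sum of Task Times / Cycle Time)
N_min = ceil(126 min / 26 min) = ceil(4.8462)
N_min = 5 stations

5


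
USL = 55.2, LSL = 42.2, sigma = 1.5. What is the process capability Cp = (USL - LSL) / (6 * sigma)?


Cp = (55.2 - 42.2) / (6 * 1.5)

1.44


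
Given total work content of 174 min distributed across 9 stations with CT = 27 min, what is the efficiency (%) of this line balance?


Formula: Efficiency = Sum of Task Times / (N_stations * CT) * 100
Total station capacity = 9 stations * 27 min = 243 min
Efficiency = 174 / 243 * 100 = 71.6%

71.6%


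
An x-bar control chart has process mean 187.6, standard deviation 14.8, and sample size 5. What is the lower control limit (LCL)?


LCL = 187.6 - 3 * 14.8 / sqrt(5)

167.74


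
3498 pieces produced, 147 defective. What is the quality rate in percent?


Formula: Quality Rate = Good Pieces / Total Pieces * 100
Good pieces = 3498 - 147 = 3351
QR = 3351 / 3498 * 100 = 95.8%

95.8%


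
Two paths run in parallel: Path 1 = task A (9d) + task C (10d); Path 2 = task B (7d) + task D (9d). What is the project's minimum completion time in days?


Path 1 = 9 + 10 = 19 days
Path 2 = 7 + 9 = 16 days
Duration = max(19, 16) = 19 days

19 days


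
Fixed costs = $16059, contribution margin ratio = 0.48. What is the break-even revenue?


Formula: BER = Fixed Costs / Contribution Margin Ratio
BER = $16059 / 0.48
BER = $33456.25 (to the nearest cent)

$33456.25


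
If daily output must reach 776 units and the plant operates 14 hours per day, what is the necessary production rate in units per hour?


Formula: Production Rate = Daily Demand / Available Hours
Rate = 776 units/day / 14 hours/day
Rate = 55.4 units/hour

55.4 units/hour


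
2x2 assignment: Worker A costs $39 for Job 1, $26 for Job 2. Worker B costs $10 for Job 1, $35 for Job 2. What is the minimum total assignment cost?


Option 1: A->1 + B->2 = $39 + $35 = $74
Option 2: A->2 + B->1 = $26 + $10 = $36
Min cost = min($74, $36) = $36

$36


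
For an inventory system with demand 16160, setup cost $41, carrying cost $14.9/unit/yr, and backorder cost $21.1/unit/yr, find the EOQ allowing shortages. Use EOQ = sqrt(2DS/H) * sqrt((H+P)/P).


Formula: EOQ* = sqrt(2DS/H) * sqrt((H+P)/P)
Base EOQ = sqrt(2*16160*41/14.9) = 298.22 units
Correction = sqrt((14.9+21.1)/21.1) = 1.3062
EOQ* = 298.22 * 1.3062 = 389.5 units

389.5 units


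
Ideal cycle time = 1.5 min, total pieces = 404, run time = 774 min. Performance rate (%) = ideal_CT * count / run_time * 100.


Formula: Performance = (Ideal CT * Total Count) / Run Time * 100
Ideal output time = 1.5 * 404 = 606.0 min
Performance = 606.0 / 774 * 100 = 78.3%

78.3%


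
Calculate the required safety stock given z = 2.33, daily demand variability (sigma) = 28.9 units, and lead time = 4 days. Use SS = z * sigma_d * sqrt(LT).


Formula: SS = z * sigma_d * sqrt(LT)
sqrt(LT) = sqrt(4) = 2.0
SS = 2.33 * 28.9 * 2.0
SS = 134.7 units

134.7 units


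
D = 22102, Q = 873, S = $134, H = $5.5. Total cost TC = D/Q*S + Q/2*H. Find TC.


TC = 22102/873 * 134 + 873/2 * 5.5

$5793.27


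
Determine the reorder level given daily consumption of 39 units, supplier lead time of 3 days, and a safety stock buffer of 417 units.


Formula: ROP = (Daily Demand * Lead Time) + Safety Stock
Demand during lead time = 39 * 3 = 117 units
ROP = 117 + 417 = 534 units

534 units


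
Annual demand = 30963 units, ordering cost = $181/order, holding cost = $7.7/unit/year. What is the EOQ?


Formula: EOQ = sqrt(2 * D * S / H)
Numerator: 2 * 30963 * 181 = 11208606
2DS/H = 11208606 / 7.7 = 1455663.1
EOQ = sqrt(1455663.1) = 1206.5 units

1206.5 units


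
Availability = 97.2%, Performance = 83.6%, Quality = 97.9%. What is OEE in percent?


Formula: OEE = Availability * Performance * Quality / 10000
A * P = 97.2% * 83.6% / 100 = 81.26%
OEE = 81.26% * 97.9% / 100 = 79.6%

79.6%


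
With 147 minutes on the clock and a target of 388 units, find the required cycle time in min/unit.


Formula: CT = Available Time / Number of Units
CT = 147 min / 388 units
CT = 0.38 min/unit

0.38 min/unit


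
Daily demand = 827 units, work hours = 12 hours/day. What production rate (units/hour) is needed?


Formula: Production Rate = Daily Demand / Available Hours
Rate = 827 units/day / 12 hours/day
Rate = 68.9 units/hour

68.9 units/hour


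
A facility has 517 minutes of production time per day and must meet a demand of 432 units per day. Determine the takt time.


Formula: Takt Time = Available Production Time / Customer Demand
Takt = 517 min/day / 432 units/day
Takt = 1.2 min/unit

1.2 min/unit


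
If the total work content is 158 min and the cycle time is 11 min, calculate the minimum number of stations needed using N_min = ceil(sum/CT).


Formula: N_min = ceil(Sum of Task Times / Cycle Time)
N_min = ceil(158 min / 11 min) = ceil(14.3636)
N_min = 15 stations

15


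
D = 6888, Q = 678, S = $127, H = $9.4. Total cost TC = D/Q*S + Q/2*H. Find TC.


TC = 6888/678 * 127 + 678/2 * 9.4

$4476.83


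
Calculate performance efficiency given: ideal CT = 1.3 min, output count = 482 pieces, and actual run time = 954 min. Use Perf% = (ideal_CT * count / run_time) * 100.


Formula: Performance = (Ideal CT * Total Count) / Run Time * 100
Ideal output time = 1.3 * 482 = 626.6 min
Performance = 626.6 / 954 * 100 = 65.7%

65.7%
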